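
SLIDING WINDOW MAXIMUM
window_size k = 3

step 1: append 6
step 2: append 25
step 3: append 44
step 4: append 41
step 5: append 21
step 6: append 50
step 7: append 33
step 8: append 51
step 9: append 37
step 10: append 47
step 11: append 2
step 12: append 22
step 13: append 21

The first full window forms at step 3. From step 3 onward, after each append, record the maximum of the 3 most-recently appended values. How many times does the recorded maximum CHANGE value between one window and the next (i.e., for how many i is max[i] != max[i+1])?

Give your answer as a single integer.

step 1: append 6 -> window=[6] (not full yet)
step 2: append 25 -> window=[6, 25] (not full yet)
step 3: append 44 -> window=[6, 25, 44] -> max=44
step 4: append 41 -> window=[25, 44, 41] -> max=44
step 5: append 21 -> window=[44, 41, 21] -> max=44
step 6: append 50 -> window=[41, 21, 50] -> max=50
step 7: append 33 -> window=[21, 50, 33] -> max=50
step 8: append 51 -> window=[50, 33, 51] -> max=51
step 9: append 37 -> window=[33, 51, 37] -> max=51
step 10: append 47 -> window=[51, 37, 47] -> max=51
step 11: append 2 -> window=[37, 47, 2] -> max=47
step 12: append 22 -> window=[47, 2, 22] -> max=47
step 13: append 21 -> window=[2, 22, 21] -> max=22
Recorded maximums: 44 44 44 50 50 51 51 51 47 47 22
Changes between consecutive maximums: 4

Answer: 4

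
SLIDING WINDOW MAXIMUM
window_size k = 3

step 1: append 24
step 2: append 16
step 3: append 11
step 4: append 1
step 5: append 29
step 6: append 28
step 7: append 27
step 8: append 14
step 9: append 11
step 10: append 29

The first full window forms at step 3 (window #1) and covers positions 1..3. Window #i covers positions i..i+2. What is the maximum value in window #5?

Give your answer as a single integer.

Answer: 29

Derivation:
step 1: append 24 -> window=[24] (not full yet)
step 2: append 16 -> window=[24, 16] (not full yet)
step 3: append 11 -> window=[24, 16, 11] -> max=24
step 4: append 1 -> window=[16, 11, 1] -> max=16
step 5: append 29 -> window=[11, 1, 29] -> max=29
step 6: append 28 -> window=[1, 29, 28] -> max=29
step 7: append 27 -> window=[29, 28, 27] -> max=29
Window #5 max = 29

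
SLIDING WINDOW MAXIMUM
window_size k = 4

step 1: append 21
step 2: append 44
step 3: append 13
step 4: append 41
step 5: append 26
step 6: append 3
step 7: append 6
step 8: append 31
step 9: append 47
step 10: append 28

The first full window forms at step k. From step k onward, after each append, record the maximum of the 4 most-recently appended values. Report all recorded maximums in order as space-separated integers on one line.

step 1: append 21 -> window=[21] (not full yet)
step 2: append 44 -> window=[21, 44] (not full yet)
step 3: append 13 -> window=[21, 44, 13] (not full yet)
step 4: append 41 -> window=[21, 44, 13, 41] -> max=44
step 5: append 26 -> window=[44, 13, 41, 26] -> max=44
step 6: append 3 -> window=[13, 41, 26, 3] -> max=41
step 7: append 6 -> window=[41, 26, 3, 6] -> max=41
step 8: append 31 -> window=[26, 3, 6, 31] -> max=31
step 9: append 47 -> window=[3, 6, 31, 47] -> max=47
step 10: append 28 -> window=[6, 31, 47, 28] -> max=47

Answer: 44 44 41 41 31 47 47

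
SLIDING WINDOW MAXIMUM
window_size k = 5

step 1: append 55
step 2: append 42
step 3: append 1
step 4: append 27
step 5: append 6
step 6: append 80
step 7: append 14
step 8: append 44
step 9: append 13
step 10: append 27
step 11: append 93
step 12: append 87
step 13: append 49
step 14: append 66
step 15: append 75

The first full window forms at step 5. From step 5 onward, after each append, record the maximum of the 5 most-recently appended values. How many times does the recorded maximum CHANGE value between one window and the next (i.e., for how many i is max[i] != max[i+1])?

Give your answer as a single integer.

step 1: append 55 -> window=[55] (not full yet)
step 2: append 42 -> window=[55, 42] (not full yet)
step 3: append 1 -> window=[55, 42, 1] (not full yet)
step 4: append 27 -> window=[55, 42, 1, 27] (not full yet)
step 5: append 6 -> window=[55, 42, 1, 27, 6] -> max=55
step 6: append 80 -> window=[42, 1, 27, 6, 80] -> max=80
step 7: append 14 -> window=[1, 27, 6, 80, 14] -> max=80
step 8: append 44 -> window=[27, 6, 80, 14, 44] -> max=80
step 9: append 13 -> window=[6, 80, 14, 44, 13] -> max=80
step 10: append 27 -> window=[80, 14, 44, 13, 27] -> max=80
step 11: append 93 -> window=[14, 44, 13, 27, 93] -> max=93
step 12: append 87 -> window=[44, 13, 27, 93, 87] -> max=93
step 13: append 49 -> window=[13, 27, 93, 87, 49] -> max=93
step 14: append 66 -> window=[27, 93, 87, 49, 66] -> max=93
step 15: append 75 -> window=[93, 87, 49, 66, 75] -> max=93
Recorded maximums: 55 80 80 80 80 80 93 93 93 93 93
Changes between consecutive maximums: 2

Answer: 2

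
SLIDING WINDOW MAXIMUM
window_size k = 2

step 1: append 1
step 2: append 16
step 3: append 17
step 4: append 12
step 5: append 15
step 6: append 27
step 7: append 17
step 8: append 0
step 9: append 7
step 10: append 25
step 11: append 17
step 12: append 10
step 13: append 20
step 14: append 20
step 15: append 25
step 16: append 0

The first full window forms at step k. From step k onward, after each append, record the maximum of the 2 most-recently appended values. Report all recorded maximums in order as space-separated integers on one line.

Answer: 16 17 17 15 27 27 17 7 25 25 17 20 20 25 25

Derivation:
step 1: append 1 -> window=[1] (not full yet)
step 2: append 16 -> window=[1, 16] -> max=16
step 3: append 17 -> window=[16, 17] -> max=17
step 4: append 12 -> window=[17, 12] -> max=17
step 5: append 15 -> window=[12, 15] -> max=15
step 6: append 27 -> window=[15, 27] -> max=27
step 7: append 17 -> window=[27, 17] -> max=27
step 8: append 0 -> window=[17, 0] -> max=17
step 9: append 7 -> window=[0, 7] -> max=7
step 10: append 25 -> window=[7, 25] -> max=25
step 11: append 17 -> window=[25, 17] -> max=25
step 12: append 10 -> window=[17, 10] -> max=17
step 13: append 20 -> window=[10, 20] -> max=20
step 14: append 20 -> window=[20, 20] -> max=20
step 15: append 25 -> window=[20, 25] -> max=25
step 16: append 0 -> window=[25, 0] -> max=25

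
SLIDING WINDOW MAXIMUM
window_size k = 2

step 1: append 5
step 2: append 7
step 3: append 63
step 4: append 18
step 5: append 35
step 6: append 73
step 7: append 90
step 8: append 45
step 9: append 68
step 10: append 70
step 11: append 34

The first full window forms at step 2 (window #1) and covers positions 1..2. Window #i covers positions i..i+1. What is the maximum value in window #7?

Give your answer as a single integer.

step 1: append 5 -> window=[5] (not full yet)
step 2: append 7 -> window=[5, 7] -> max=7
step 3: append 63 -> window=[7, 63] -> max=63
step 4: append 18 -> window=[63, 18] -> max=63
step 5: append 35 -> window=[18, 35] -> max=35
step 6: append 73 -> window=[35, 73] -> max=73
step 7: append 90 -> window=[73, 90] -> max=90
step 8: append 45 -> window=[90, 45] -> max=90
Window #7 max = 90

Answer: 90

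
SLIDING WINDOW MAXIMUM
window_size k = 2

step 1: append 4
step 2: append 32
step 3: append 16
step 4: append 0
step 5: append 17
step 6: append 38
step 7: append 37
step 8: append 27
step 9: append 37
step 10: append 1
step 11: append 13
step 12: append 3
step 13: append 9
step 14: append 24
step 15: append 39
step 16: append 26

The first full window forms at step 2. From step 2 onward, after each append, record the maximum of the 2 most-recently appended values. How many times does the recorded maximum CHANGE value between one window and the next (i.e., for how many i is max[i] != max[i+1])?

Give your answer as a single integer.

step 1: append 4 -> window=[4] (not full yet)
step 2: append 32 -> window=[4, 32] -> max=32
step 3: append 16 -> window=[32, 16] -> max=32
step 4: append 0 -> window=[16, 0] -> max=16
step 5: append 17 -> window=[0, 17] -> max=17
step 6: append 38 -> window=[17, 38] -> max=38
step 7: append 37 -> window=[38, 37] -> max=38
step 8: append 27 -> window=[37, 27] -> max=37
step 9: append 37 -> window=[27, 37] -> max=37
step 10: append 1 -> window=[37, 1] -> max=37
step 11: append 13 -> window=[1, 13] -> max=13
step 12: append 3 -> window=[13, 3] -> max=13
step 13: append 9 -> window=[3, 9] -> max=9
step 14: append 24 -> window=[9, 24] -> max=24
step 15: append 39 -> window=[24, 39] -> max=39
step 16: append 26 -> window=[39, 26] -> max=39
Recorded maximums: 32 32 16 17 38 38 37 37 37 13 13 9 24 39 39
Changes between consecutive maximums: 8

Answer: 8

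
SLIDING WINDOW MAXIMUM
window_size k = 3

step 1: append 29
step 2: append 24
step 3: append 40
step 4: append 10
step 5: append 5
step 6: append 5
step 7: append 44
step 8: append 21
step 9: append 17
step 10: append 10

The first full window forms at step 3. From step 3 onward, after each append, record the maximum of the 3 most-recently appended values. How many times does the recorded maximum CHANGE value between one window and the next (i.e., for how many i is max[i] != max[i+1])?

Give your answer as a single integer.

Answer: 3

Derivation:
step 1: append 29 -> window=[29] (not full yet)
step 2: append 24 -> window=[29, 24] (not full yet)
step 3: append 40 -> window=[29, 24, 40] -> max=40
step 4: append 10 -> window=[24, 40, 10] -> max=40
step 5: append 5 -> window=[40, 10, 5] -> max=40
step 6: append 5 -> window=[10, 5, 5] -> max=10
step 7: append 44 -> window=[5, 5, 44] -> max=44
step 8: append 21 -> window=[5, 44, 21] -> max=44
step 9: append 17 -> window=[44, 21, 17] -> max=44
step 10: append 10 -> window=[21, 17, 10] -> max=21
Recorded maximums: 40 40 40 10 44 44 44 21
Changes between consecutive maximums: 3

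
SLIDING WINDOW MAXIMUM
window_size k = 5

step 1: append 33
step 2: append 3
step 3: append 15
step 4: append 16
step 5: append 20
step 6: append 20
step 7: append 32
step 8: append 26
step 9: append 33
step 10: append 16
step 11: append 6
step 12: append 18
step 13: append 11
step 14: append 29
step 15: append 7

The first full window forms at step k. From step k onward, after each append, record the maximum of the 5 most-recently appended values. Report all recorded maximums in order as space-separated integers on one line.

Answer: 33 20 32 32 33 33 33 33 33 29 29

Derivation:
step 1: append 33 -> window=[33] (not full yet)
step 2: append 3 -> window=[33, 3] (not full yet)
step 3: append 15 -> window=[33, 3, 15] (not full yet)
step 4: append 16 -> window=[33, 3, 15, 16] (not full yet)
step 5: append 20 -> window=[33, 3, 15, 16, 20] -> max=33
step 6: append 20 -> window=[3, 15, 16, 20, 20] -> max=20
step 7: append 32 -> window=[15, 16, 20, 20, 32] -> max=32
step 8: append 26 -> window=[16, 20, 20, 32, 26] -> max=32
step 9: append 33 -> window=[20, 20, 32, 26, 33] -> max=33
step 10: append 16 -> window=[20, 32, 26, 33, 16] -> max=33
step 11: append 6 -> window=[32, 26, 33, 16, 6] -> max=33
step 12: append 18 -> window=[26, 33, 16, 6, 18] -> max=33
step 13: append 11 -> window=[33, 16, 6, 18, 11] -> max=33
step 14: append 29 -> window=[16, 6, 18, 11, 29] -> max=29
step 15: append 7 -> window=[6, 18, 11, 29, 7] -> max=29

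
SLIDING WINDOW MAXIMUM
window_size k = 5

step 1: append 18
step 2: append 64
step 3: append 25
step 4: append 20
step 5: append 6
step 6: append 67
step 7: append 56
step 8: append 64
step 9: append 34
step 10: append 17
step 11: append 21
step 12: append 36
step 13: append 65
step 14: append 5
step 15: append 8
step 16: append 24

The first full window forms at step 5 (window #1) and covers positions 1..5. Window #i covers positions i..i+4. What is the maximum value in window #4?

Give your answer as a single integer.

Answer: 67

Derivation:
step 1: append 18 -> window=[18] (not full yet)
step 2: append 64 -> window=[18, 64] (not full yet)
step 3: append 25 -> window=[18, 64, 25] (not full yet)
step 4: append 20 -> window=[18, 64, 25, 20] (not full yet)
step 5: append 6 -> window=[18, 64, 25, 20, 6] -> max=64
step 6: append 67 -> window=[64, 25, 20, 6, 67] -> max=67
step 7: append 56 -> window=[25, 20, 6, 67, 56] -> max=67
step 8: append 64 -> window=[20, 6, 67, 56, 64] -> max=67
Window #4 max = 67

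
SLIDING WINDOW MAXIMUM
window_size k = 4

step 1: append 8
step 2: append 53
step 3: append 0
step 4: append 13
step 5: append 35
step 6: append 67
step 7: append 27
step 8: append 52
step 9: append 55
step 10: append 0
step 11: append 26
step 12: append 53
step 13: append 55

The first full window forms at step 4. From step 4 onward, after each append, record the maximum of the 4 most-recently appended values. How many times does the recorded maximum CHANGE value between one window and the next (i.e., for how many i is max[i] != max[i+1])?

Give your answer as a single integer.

step 1: append 8 -> window=[8] (not full yet)
step 2: append 53 -> window=[8, 53] (not full yet)
step 3: append 0 -> window=[8, 53, 0] (not full yet)
step 4: append 13 -> window=[8, 53, 0, 13] -> max=53
step 5: append 35 -> window=[53, 0, 13, 35] -> max=53
step 6: append 67 -> window=[0, 13, 35, 67] -> max=67
step 7: append 27 -> window=[13, 35, 67, 27] -> max=67
step 8: append 52 -> window=[35, 67, 27, 52] -> max=67
step 9: append 55 -> window=[67, 27, 52, 55] -> max=67
step 10: append 0 -> window=[27, 52, 55, 0] -> max=55
step 11: append 26 -> window=[52, 55, 0, 26] -> max=55
step 12: append 53 -> window=[55, 0, 26, 53] -> max=55
step 13: append 55 -> window=[0, 26, 53, 55] -> max=55
Recorded maximums: 53 53 67 67 67 67 55 55 55 55
Changes between consecutive maximums: 2

Answer: 2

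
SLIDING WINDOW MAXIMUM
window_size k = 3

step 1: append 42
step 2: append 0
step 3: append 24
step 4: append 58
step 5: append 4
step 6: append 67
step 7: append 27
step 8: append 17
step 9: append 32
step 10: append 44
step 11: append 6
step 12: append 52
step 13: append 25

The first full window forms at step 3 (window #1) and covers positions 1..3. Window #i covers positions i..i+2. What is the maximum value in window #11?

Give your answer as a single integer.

Answer: 52

Derivation:
step 1: append 42 -> window=[42] (not full yet)
step 2: append 0 -> window=[42, 0] (not full yet)
step 3: append 24 -> window=[42, 0, 24] -> max=42
step 4: append 58 -> window=[0, 24, 58] -> max=58
step 5: append 4 -> window=[24, 58, 4] -> max=58
step 6: append 67 -> window=[58, 4, 67] -> max=67
step 7: append 27 -> window=[4, 67, 27] -> max=67
step 8: append 17 -> window=[67, 27, 17] -> max=67
step 9: append 32 -> window=[27, 17, 32] -> max=32
step 10: append 44 -> window=[17, 32, 44] -> max=44
step 11: append 6 -> window=[32, 44, 6] -> max=44
step 12: append 52 -> window=[44, 6, 52] -> max=52
step 13: append 25 -> window=[6, 52, 25] -> max=52
Window #11 max = 52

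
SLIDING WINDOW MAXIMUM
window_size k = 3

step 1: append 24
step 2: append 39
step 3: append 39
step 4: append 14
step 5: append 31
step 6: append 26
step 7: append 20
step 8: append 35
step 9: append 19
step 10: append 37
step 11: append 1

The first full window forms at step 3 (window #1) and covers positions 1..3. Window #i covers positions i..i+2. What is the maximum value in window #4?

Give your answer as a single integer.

step 1: append 24 -> window=[24] (not full yet)
step 2: append 39 -> window=[24, 39] (not full yet)
step 3: append 39 -> window=[24, 39, 39] -> max=39
step 4: append 14 -> window=[39, 39, 14] -> max=39
step 5: append 31 -> window=[39, 14, 31] -> max=39
step 6: append 26 -> window=[14, 31, 26] -> max=31
Window #4 max = 31

Answer: 31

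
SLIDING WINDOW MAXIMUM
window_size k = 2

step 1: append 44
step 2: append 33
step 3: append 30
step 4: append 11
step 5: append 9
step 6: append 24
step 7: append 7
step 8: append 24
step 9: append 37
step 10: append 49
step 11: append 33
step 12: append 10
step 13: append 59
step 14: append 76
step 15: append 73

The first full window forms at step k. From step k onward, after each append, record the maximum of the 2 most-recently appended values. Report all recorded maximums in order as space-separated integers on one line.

step 1: append 44 -> window=[44] (not full yet)
step 2: append 33 -> window=[44, 33] -> max=44
step 3: append 30 -> window=[33, 30] -> max=33
step 4: append 11 -> window=[30, 11] -> max=30
step 5: append 9 -> window=[11, 9] -> max=11
step 6: append 24 -> window=[9, 24] -> max=24
step 7: append 7 -> window=[24, 7] -> max=24
step 8: append 24 -> window=[7, 24] -> max=24
step 9: append 37 -> window=[24, 37] -> max=37
step 10: append 49 -> window=[37, 49] -> max=49
step 11: append 33 -> window=[49, 33] -> max=49
step 12: append 10 -> window=[33, 10] -> max=33
step 13: append 59 -> window=[10, 59] -> max=59
step 14: append 76 -> window=[59, 76] -> max=76
step 15: append 73 -> window=[76, 73] -> max=76

Answer: 44 33 30 11 24 24 24 37 49 49 33 59 76 76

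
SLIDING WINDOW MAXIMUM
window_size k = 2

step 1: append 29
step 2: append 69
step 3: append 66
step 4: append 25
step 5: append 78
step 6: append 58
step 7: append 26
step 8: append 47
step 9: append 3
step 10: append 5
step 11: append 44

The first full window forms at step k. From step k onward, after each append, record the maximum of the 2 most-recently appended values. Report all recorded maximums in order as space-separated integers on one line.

Answer: 69 69 66 78 78 58 47 47 5 44

Derivation:
step 1: append 29 -> window=[29] (not full yet)
step 2: append 69 -> window=[29, 69] -> max=69
step 3: append 66 -> window=[69, 66] -> max=69
step 4: append 25 -> window=[66, 25] -> max=66
step 5: append 78 -> window=[25, 78] -> max=78
step 6: append 58 -> window=[78, 58] -> max=78
step 7: append 26 -> window=[58, 26] -> max=58
step 8: append 47 -> window=[26, 47] -> max=47
step 9: append 3 -> window=[47, 3] -> max=47
step 10: append 5 -> window=[3, 5] -> max=5
step 11: append 44 -> window=[5, 44] -> max=44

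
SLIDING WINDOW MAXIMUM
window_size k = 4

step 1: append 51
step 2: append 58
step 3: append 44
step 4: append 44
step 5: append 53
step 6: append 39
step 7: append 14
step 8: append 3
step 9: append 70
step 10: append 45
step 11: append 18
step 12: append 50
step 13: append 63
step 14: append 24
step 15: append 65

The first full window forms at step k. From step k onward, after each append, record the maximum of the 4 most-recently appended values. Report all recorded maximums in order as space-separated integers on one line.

step 1: append 51 -> window=[51] (not full yet)
step 2: append 58 -> window=[51, 58] (not full yet)
step 3: append 44 -> window=[51, 58, 44] (not full yet)
step 4: append 44 -> window=[51, 58, 44, 44] -> max=58
step 5: append 53 -> window=[58, 44, 44, 53] -> max=58
step 6: append 39 -> window=[44, 44, 53, 39] -> max=53
step 7: append 14 -> window=[44, 53, 39, 14] -> max=53
step 8: append 3 -> window=[53, 39, 14, 3] -> max=53
step 9: append 70 -> window=[39, 14, 3, 70] -> max=70
step 10: append 45 -> window=[14, 3, 70, 45] -> max=70
step 11: append 18 -> window=[3, 70, 45, 18] -> max=70
step 12: append 50 -> window=[70, 45, 18, 50] -> max=70
step 13: append 63 -> window=[45, 18, 50, 63] -> max=63
step 14: append 24 -> window=[18, 50, 63, 24] -> max=63
step 15: append 65 -> window=[50, 63, 24, 65] -> max=65

Answer: 58 58 53 53 53 70 70 70 70 63 63 65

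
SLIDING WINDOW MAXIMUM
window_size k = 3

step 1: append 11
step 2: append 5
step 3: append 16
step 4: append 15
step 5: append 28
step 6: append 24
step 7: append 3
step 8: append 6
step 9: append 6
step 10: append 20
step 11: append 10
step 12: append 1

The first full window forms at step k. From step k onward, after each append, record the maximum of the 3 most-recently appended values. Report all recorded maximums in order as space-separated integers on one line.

Answer: 16 16 28 28 28 24 6 20 20 20

Derivation:
step 1: append 11 -> window=[11] (not full yet)
step 2: append 5 -> window=[11, 5] (not full yet)
step 3: append 16 -> window=[11, 5, 16] -> max=16
step 4: append 15 -> window=[5, 16, 15] -> max=16
step 5: append 28 -> window=[16, 15, 28] -> max=28
step 6: append 24 -> window=[15, 28, 24] -> max=28
step 7: append 3 -> window=[28, 24, 3] -> max=28
step 8: append 6 -> window=[24, 3, 6] -> max=24
step 9: append 6 -> window=[3, 6, 6] -> max=6
step 10: append 20 -> window=[6, 6, 20] -> max=20
step 11: append 10 -> window=[6, 20, 10] -> max=20
step 12: append 1 -> window=[20, 10, 1] -> max=20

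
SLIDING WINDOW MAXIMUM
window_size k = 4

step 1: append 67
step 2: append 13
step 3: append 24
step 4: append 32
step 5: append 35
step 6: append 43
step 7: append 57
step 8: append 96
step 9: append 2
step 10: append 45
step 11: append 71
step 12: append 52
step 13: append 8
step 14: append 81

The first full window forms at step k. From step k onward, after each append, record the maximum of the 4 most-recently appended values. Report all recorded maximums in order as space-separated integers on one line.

step 1: append 67 -> window=[67] (not full yet)
step 2: append 13 -> window=[67, 13] (not full yet)
step 3: append 24 -> window=[67, 13, 24] (not full yet)
step 4: append 32 -> window=[67, 13, 24, 32] -> max=67
step 5: append 35 -> window=[13, 24, 32, 35] -> max=35
step 6: append 43 -> window=[24, 32, 35, 43] -> max=43
step 7: append 57 -> window=[32, 35, 43, 57] -> max=57
step 8: append 96 -> window=[35, 43, 57, 96] -> max=96
step 9: append 2 -> window=[43, 57, 96, 2] -> max=96
step 10: append 45 -> window=[57, 96, 2, 45] -> max=96
step 11: append 71 -> window=[96, 2, 45, 71] -> max=96
step 12: append 52 -> window=[2, 45, 71, 52] -> max=71
step 13: append 8 -> window=[45, 71, 52, 8] -> max=71
step 14: append 81 -> window=[71, 52, 8, 81] -> max=81

Answer: 67 35 43 57 96 96 96 96 71 71 81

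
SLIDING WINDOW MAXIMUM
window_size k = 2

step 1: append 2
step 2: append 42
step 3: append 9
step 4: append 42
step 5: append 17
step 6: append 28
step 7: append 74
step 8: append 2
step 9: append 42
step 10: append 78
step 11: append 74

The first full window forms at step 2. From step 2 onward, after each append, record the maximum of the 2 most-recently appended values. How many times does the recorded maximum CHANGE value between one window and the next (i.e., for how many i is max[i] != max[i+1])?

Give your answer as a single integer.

Answer: 4

Derivation:
step 1: append 2 -> window=[2] (not full yet)
step 2: append 42 -> window=[2, 42] -> max=42
step 3: append 9 -> window=[42, 9] -> max=42
step 4: append 42 -> window=[9, 42] -> max=42
step 5: append 17 -> window=[42, 17] -> max=42
step 6: append 28 -> window=[17, 28] -> max=28
step 7: append 74 -> window=[28, 74] -> max=74
step 8: append 2 -> window=[74, 2] -> max=74
step 9: append 42 -> window=[2, 42] -> max=42
step 10: append 78 -> window=[42, 78] -> max=78
step 11: append 74 -> window=[78, 74] -> max=78
Recorded maximums: 42 42 42 42 28 74 74 42 78 78
Changes between consecutive maximums: 4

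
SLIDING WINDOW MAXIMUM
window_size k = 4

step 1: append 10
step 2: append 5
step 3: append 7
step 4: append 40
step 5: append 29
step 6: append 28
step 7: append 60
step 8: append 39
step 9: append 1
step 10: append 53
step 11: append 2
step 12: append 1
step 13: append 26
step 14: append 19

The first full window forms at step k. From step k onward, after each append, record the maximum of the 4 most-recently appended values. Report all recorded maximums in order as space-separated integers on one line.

step 1: append 10 -> window=[10] (not full yet)
step 2: append 5 -> window=[10, 5] (not full yet)
step 3: append 7 -> window=[10, 5, 7] (not full yet)
step 4: append 40 -> window=[10, 5, 7, 40] -> max=40
step 5: append 29 -> window=[5, 7, 40, 29] -> max=40
step 6: append 28 -> window=[7, 40, 29, 28] -> max=40
step 7: append 60 -> window=[40, 29, 28, 60] -> max=60
step 8: append 39 -> window=[29, 28, 60, 39] -> max=60
step 9: append 1 -> window=[28, 60, 39, 1] -> max=60
step 10: append 53 -> window=[60, 39, 1, 53] -> max=60
step 11: append 2 -> window=[39, 1, 53, 2] -> max=53
step 12: append 1 -> window=[1, 53, 2, 1] -> max=53
step 13: append 26 -> window=[53, 2, 1, 26] -> max=53
step 14: append 19 -> window=[2, 1, 26, 19] -> max=26

Answer: 40 40 40 60 60 60 60 53 53 53 26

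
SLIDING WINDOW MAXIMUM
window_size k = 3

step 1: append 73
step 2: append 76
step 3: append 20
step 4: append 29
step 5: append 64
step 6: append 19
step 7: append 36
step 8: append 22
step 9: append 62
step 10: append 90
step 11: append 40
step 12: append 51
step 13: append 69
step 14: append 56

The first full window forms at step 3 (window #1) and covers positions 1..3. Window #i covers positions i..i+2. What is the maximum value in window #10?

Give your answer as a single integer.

step 1: append 73 -> window=[73] (not full yet)
step 2: append 76 -> window=[73, 76] (not full yet)
step 3: append 20 -> window=[73, 76, 20] -> max=76
step 4: append 29 -> window=[76, 20, 29] -> max=76
step 5: append 64 -> window=[20, 29, 64] -> max=64
step 6: append 19 -> window=[29, 64, 19] -> max=64
step 7: append 36 -> window=[64, 19, 36] -> max=64
step 8: append 22 -> window=[19, 36, 22] -> max=36
step 9: append 62 -> window=[36, 22, 62] -> max=62
step 10: append 90 -> window=[22, 62, 90] -> max=90
step 11: append 40 -> window=[62, 90, 40] -> max=90
step 12: append 51 -> window=[90, 40, 51] -> max=90
Window #10 max = 90

Answer: 90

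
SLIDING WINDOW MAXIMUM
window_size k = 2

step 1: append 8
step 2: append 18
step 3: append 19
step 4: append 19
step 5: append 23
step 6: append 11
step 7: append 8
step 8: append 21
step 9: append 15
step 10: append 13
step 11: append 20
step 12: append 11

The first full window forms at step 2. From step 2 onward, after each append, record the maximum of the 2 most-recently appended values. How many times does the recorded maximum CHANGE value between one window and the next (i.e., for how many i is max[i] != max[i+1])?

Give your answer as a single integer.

Answer: 6

Derivation:
step 1: append 8 -> window=[8] (not full yet)
step 2: append 18 -> window=[8, 18] -> max=18
step 3: append 19 -> window=[18, 19] -> max=19
step 4: append 19 -> window=[19, 19] -> max=19
step 5: append 23 -> window=[19, 23] -> max=23
step 6: append 11 -> window=[23, 11] -> max=23
step 7: append 8 -> window=[11, 8] -> max=11
step 8: append 21 -> window=[8, 21] -> max=21
step 9: append 15 -> window=[21, 15] -> max=21
step 10: append 13 -> window=[15, 13] -> max=15
step 11: append 20 -> window=[13, 20] -> max=20
step 12: append 11 -> window=[20, 11] -> max=20
Recorded maximums: 18 19 19 23 23 11 21 21 15 20 20
Changes between consecutive maximums: 6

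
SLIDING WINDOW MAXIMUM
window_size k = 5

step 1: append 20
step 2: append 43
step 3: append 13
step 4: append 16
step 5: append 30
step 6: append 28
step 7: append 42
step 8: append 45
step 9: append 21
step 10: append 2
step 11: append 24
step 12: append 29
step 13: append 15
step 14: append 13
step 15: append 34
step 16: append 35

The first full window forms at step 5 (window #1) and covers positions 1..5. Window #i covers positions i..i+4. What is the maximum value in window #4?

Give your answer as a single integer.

Answer: 45

Derivation:
step 1: append 20 -> window=[20] (not full yet)
step 2: append 43 -> window=[20, 43] (not full yet)
step 3: append 13 -> window=[20, 43, 13] (not full yet)
step 4: append 16 -> window=[20, 43, 13, 16] (not full yet)
step 5: append 30 -> window=[20, 43, 13, 16, 30] -> max=43
step 6: append 28 -> window=[43, 13, 16, 30, 28] -> max=43
step 7: append 42 -> window=[13, 16, 30, 28, 42] -> max=42
step 8: append 45 -> window=[16, 30, 28, 42, 45] -> max=45
Window #4 max = 45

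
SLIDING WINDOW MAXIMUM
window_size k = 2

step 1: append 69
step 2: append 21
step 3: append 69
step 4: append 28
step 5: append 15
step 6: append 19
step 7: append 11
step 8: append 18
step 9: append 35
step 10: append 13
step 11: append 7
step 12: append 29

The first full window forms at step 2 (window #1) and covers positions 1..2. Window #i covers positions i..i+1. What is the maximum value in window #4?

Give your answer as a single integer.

step 1: append 69 -> window=[69] (not full yet)
step 2: append 21 -> window=[69, 21] -> max=69
step 3: append 69 -> window=[21, 69] -> max=69
step 4: append 28 -> window=[69, 28] -> max=69
step 5: append 15 -> window=[28, 15] -> max=28
Window #4 max = 28

Answer: 28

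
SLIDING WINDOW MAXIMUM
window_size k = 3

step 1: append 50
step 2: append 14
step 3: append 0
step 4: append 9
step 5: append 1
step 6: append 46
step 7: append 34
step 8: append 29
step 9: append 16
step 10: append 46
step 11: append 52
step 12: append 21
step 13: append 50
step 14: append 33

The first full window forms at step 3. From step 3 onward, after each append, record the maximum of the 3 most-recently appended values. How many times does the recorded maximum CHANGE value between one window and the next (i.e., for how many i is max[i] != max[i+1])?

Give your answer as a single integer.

step 1: append 50 -> window=[50] (not full yet)
step 2: append 14 -> window=[50, 14] (not full yet)
step 3: append 0 -> window=[50, 14, 0] -> max=50
step 4: append 9 -> window=[14, 0, 9] -> max=14
step 5: append 1 -> window=[0, 9, 1] -> max=9
step 6: append 46 -> window=[9, 1, 46] -> max=46
step 7: append 34 -> window=[1, 46, 34] -> max=46
step 8: append 29 -> window=[46, 34, 29] -> max=46
step 9: append 16 -> window=[34, 29, 16] -> max=34
step 10: append 46 -> window=[29, 16, 46] -> max=46
step 11: append 52 -> window=[16, 46, 52] -> max=52
step 12: append 21 -> window=[46, 52, 21] -> max=52
step 13: append 50 -> window=[52, 21, 50] -> max=52
step 14: append 33 -> window=[21, 50, 33] -> max=50
Recorded maximums: 50 14 9 46 46 46 34 46 52 52 52 50
Changes between consecutive maximums: 7

Answer: 7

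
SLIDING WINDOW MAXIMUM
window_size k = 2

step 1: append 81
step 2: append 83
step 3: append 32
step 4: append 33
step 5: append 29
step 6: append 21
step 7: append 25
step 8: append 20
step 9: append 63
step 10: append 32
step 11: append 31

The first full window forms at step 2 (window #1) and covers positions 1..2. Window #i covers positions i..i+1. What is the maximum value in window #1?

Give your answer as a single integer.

Answer: 83

Derivation:
step 1: append 81 -> window=[81] (not full yet)
step 2: append 83 -> window=[81, 83] -> max=83
Window #1 max = 83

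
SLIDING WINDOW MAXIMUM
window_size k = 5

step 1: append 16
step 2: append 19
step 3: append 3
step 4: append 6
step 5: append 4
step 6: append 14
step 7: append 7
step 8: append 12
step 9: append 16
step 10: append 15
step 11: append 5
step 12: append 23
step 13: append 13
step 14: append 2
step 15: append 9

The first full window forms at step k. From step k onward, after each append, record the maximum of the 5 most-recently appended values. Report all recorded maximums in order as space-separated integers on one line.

Answer: 19 19 14 14 16 16 16 23 23 23 23

Derivation:
step 1: append 16 -> window=[16] (not full yet)
step 2: append 19 -> window=[16, 19] (not full yet)
step 3: append 3 -> window=[16, 19, 3] (not full yet)
step 4: append 6 -> window=[16, 19, 3, 6] (not full yet)
step 5: append 4 -> window=[16, 19, 3, 6, 4] -> max=19
step 6: append 14 -> window=[19, 3, 6, 4, 14] -> max=19
step 7: append 7 -> window=[3, 6, 4, 14, 7] -> max=14
step 8: append 12 -> window=[6, 4, 14, 7, 12] -> max=14
step 9: append 16 -> window=[4, 14, 7, 12, 16] -> max=16
step 10: append 15 -> window=[14, 7, 12, 16, 15] -> max=16
step 11: append 5 -> window=[7, 12, 16, 15, 5] -> max=16
step 12: append 23 -> window=[12, 16, 15, 5, 23] -> max=23
step 13: append 13 -> window=[16, 15, 5, 23, 13] -> max=23
step 14: append 2 -> window=[15, 5, 23, 13, 2] -> max=23
step 15: append 9 -> window=[5, 23, 13, 2, 9] -> max=23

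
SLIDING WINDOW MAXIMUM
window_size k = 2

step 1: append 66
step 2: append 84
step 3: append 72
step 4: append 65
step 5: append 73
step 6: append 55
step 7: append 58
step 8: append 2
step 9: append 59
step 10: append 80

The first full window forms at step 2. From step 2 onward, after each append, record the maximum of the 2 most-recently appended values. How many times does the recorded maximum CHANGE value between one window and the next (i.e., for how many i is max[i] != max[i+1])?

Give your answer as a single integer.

step 1: append 66 -> window=[66] (not full yet)
step 2: append 84 -> window=[66, 84] -> max=84
step 3: append 72 -> window=[84, 72] -> max=84
step 4: append 65 -> window=[72, 65] -> max=72
step 5: append 73 -> window=[65, 73] -> max=73
step 6: append 55 -> window=[73, 55] -> max=73
step 7: append 58 -> window=[55, 58] -> max=58
step 8: append 2 -> window=[58, 2] -> max=58
step 9: append 59 -> window=[2, 59] -> max=59
step 10: append 80 -> window=[59, 80] -> max=80
Recorded maximums: 84 84 72 73 73 58 58 59 80
Changes between consecutive maximums: 5

Answer: 5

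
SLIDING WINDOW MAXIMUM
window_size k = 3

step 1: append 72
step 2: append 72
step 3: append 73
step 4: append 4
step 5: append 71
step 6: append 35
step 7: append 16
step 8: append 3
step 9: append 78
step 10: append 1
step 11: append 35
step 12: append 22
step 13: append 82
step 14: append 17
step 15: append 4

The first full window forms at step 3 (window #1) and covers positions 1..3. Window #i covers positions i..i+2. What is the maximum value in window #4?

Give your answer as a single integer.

Answer: 71

Derivation:
step 1: append 72 -> window=[72] (not full yet)
step 2: append 72 -> window=[72, 72] (not full yet)
step 3: append 73 -> window=[72, 72, 73] -> max=73
step 4: append 4 -> window=[72, 73, 4] -> max=73
step 5: append 71 -> window=[73, 4, 71] -> max=73
step 6: append 35 -> window=[4, 71, 35] -> max=71
Window #4 max = 71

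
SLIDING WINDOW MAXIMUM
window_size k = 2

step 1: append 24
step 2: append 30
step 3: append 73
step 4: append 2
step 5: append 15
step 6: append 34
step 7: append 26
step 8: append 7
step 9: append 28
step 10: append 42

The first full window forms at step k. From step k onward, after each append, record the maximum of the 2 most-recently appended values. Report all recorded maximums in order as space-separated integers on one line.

Answer: 30 73 73 15 34 34 26 28 42

Derivation:
step 1: append 24 -> window=[24] (not full yet)
step 2: append 30 -> window=[24, 30] -> max=30
step 3: append 73 -> window=[30, 73] -> max=73
step 4: append 2 -> window=[73, 2] -> max=73
step 5: append 15 -> window=[2, 15] -> max=15
step 6: append 34 -> window=[15, 34] -> max=34
step 7: append 26 -> window=[34, 26] -> max=34
step 8: append 7 -> window=[26, 7] -> max=26
step 9: append 28 -> window=[7, 28] -> max=28
step 10: append 42 -> window=[28, 42] -> max=42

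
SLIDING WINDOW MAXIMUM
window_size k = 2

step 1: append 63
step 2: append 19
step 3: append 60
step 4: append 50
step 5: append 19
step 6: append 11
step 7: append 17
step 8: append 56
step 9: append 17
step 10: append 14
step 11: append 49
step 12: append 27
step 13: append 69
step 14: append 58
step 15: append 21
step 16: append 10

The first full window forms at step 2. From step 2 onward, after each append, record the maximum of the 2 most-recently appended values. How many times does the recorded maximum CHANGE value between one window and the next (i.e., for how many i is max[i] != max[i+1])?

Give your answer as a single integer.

Answer: 10

Derivation:
step 1: append 63 -> window=[63] (not full yet)
step 2: append 19 -> window=[63, 19] -> max=63
step 3: append 60 -> window=[19, 60] -> max=60
step 4: append 50 -> window=[60, 50] -> max=60
step 5: append 19 -> window=[50, 19] -> max=50
step 6: append 11 -> window=[19, 11] -> max=19
step 7: append 17 -> window=[11, 17] -> max=17
step 8: append 56 -> window=[17, 56] -> max=56
step 9: append 17 -> window=[56, 17] -> max=56
step 10: append 14 -> window=[17, 14] -> max=17
step 11: append 49 -> window=[14, 49] -> max=49
step 12: append 27 -> window=[49, 27] -> max=49
step 13: append 69 -> window=[27, 69] -> max=69
step 14: append 58 -> window=[69, 58] -> max=69
step 15: append 21 -> window=[58, 21] -> max=58
step 16: append 10 -> window=[21, 10] -> max=21
Recorded maximums: 63 60 60 50 19 17 56 56 17 49 49 69 69 58 21
Changes between consecutive maximums: 10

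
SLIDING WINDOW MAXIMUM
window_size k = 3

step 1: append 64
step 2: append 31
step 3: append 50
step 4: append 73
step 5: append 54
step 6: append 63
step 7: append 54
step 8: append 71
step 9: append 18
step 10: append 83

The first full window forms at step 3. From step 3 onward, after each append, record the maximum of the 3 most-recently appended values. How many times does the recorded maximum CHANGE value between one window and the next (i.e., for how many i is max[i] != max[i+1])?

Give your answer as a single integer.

Answer: 4

Derivation:
step 1: append 64 -> window=[64] (not full yet)
step 2: append 31 -> window=[64, 31] (not full yet)
step 3: append 50 -> window=[64, 31, 50] -> max=64
step 4: append 73 -> window=[31, 50, 73] -> max=73
step 5: append 54 -> window=[50, 73, 54] -> max=73
step 6: append 63 -> window=[73, 54, 63] -> max=73
step 7: append 54 -> window=[54, 63, 54] -> max=63
step 8: append 71 -> window=[63, 54, 71] -> max=71
step 9: append 18 -> window=[54, 71, 18] -> max=71
step 10: append 83 -> window=[71, 18, 83] -> max=83
Recorded maximums: 64 73 73 73 63 71 71 83
Changes between consecutive maximums: 4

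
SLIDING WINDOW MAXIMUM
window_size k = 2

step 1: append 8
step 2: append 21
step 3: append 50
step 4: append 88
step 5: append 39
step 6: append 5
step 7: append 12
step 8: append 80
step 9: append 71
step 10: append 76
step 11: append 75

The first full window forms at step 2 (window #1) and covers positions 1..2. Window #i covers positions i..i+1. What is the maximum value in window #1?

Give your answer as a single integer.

step 1: append 8 -> window=[8] (not full yet)
step 2: append 21 -> window=[8, 21] -> max=21
Window #1 max = 21

Answer: 21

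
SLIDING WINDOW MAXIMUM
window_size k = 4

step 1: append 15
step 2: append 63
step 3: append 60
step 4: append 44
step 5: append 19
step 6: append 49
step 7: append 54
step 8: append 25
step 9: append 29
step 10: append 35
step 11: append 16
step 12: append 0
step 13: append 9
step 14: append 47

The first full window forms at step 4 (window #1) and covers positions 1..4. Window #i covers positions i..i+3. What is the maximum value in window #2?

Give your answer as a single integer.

Answer: 63

Derivation:
step 1: append 15 -> window=[15] (not full yet)
step 2: append 63 -> window=[15, 63] (not full yet)
step 3: append 60 -> window=[15, 63, 60] (not full yet)
step 4: append 44 -> window=[15, 63, 60, 44] -> max=63
step 5: append 19 -> window=[63, 60, 44, 19] -> max=63
Window #2 max = 63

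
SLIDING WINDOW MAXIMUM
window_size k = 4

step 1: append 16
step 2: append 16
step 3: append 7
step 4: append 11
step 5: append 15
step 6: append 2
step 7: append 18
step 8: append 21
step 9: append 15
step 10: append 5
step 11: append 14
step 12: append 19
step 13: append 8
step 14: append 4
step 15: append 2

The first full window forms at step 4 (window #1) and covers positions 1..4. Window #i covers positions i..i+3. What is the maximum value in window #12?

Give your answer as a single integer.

Answer: 19

Derivation:
step 1: append 16 -> window=[16] (not full yet)
step 2: append 16 -> window=[16, 16] (not full yet)
step 3: append 7 -> window=[16, 16, 7] (not full yet)
step 4: append 11 -> window=[16, 16, 7, 11] -> max=16
step 5: append 15 -> window=[16, 7, 11, 15] -> max=16
step 6: append 2 -> window=[7, 11, 15, 2] -> max=15
step 7: append 18 -> window=[11, 15, 2, 18] -> max=18
step 8: append 21 -> window=[15, 2, 18, 21] -> max=21
step 9: append 15 -> window=[2, 18, 21, 15] -> max=21
step 10: append 5 -> window=[18, 21, 15, 5] -> max=21
step 11: append 14 -> window=[21, 15, 5, 14] -> max=21
step 12: append 19 -> window=[15, 5, 14, 19] -> max=19
step 13: append 8 -> window=[5, 14, 19, 8] -> max=19
step 14: append 4 -> window=[14, 19, 8, 4] -> max=19
step 15: append 2 -> window=[19, 8, 4, 2] -> max=19
Window #12 max = 19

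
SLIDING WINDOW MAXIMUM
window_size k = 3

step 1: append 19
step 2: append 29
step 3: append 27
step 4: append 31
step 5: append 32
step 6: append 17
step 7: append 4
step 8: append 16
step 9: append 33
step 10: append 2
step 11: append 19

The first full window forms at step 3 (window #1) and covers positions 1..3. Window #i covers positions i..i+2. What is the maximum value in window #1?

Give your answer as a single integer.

step 1: append 19 -> window=[19] (not full yet)
step 2: append 29 -> window=[19, 29] (not full yet)
step 3: append 27 -> window=[19, 29, 27] -> max=29
Window #1 max = 29

Answer: 29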